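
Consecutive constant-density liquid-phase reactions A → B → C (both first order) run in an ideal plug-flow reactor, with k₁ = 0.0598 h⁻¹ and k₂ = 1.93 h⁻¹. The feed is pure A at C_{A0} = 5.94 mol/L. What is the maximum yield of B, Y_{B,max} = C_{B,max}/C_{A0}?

Evaluating C_B at τ_opt = ln(k₂/k₁)/(k₂−k₁) gives C_{B,max}/C_{A0} = (k₁/k₂)^[k₂/(k₂−k₁)].
= (0.0598/1.93)^(1.93/(1.93−0.0598)) = (0.03098)^(1.032) = 0.02773.

0.0277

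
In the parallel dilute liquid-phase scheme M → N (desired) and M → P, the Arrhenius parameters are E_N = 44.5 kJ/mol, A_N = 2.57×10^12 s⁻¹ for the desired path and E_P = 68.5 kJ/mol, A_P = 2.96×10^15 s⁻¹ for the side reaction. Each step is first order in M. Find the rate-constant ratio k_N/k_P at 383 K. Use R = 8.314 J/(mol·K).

Since both paths have the same order in M, the concentration cancels and S_{N/P} = k_N/k_P = (A_N/A_P)·exp[(E_P−E_N)/(RT)].
(E_P−E_N)/(RT) = (68.5−44.5)×10³/(8.314×383) = 24000/3184 = 7.537.
k_N/k_P = (2.57×10^12/2.96×10^15)·exp(7.537) = 8.682×10^-4 × 1876 = 1.63.

1.63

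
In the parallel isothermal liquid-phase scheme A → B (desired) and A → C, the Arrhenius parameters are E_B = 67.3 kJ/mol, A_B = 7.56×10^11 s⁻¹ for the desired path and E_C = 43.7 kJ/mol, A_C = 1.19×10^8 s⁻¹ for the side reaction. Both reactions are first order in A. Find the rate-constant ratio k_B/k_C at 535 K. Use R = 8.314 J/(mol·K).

31.5

Since both paths have the same order in A, the concentration cancels and S_{B/C} = k_B/k_C = (A_B/A_C)·exp[(E_C−E_B)/(RT)].
(E_C−E_B)/(RT) = (43.7−67.3)×10³/(8.314×535) = -23600/4448 = -5.306.
k_B/k_C = (7.56×10^11/1.19×10^8)·exp(-5.306) = 6353 × 0.004963 = 31.5.
Since E_B > E_C, raising the temperature improves selectivity toward B.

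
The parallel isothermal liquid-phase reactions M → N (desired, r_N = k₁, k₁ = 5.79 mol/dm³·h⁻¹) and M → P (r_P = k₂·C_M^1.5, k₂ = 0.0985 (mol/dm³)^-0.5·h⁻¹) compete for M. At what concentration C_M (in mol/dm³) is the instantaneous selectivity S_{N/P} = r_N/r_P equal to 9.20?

S_{N/P} = (k₁/k₂)·C_M^-1.5 ⇒ C_M = (S·k₂/k₁)^(1/(-1.5)).
= (9.20×0.0985/5.79)^(-0.6667) = (0.1565)^(-0.6667) = 3.44 mol/dm³.

3.44 mol/dm³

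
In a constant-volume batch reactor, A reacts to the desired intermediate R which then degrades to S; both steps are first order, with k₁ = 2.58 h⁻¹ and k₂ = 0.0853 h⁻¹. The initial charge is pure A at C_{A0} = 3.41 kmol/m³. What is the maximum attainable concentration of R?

Evaluating C_R at t_opt = ln(k₂/k₁)/(k₂−k₁) gives C_{R,max}/C_{A0} = (k₁/k₂)^[k₂/(k₂−k₁)].
= (2.58/0.0853)^(0.0853/(0.0853−2.58)) = (30.25)^(-0.03419) = 0.8900.
C_{R,max} = 0.8900×3.41 = 3.03 kmol/m³.

3.03 kmol/m³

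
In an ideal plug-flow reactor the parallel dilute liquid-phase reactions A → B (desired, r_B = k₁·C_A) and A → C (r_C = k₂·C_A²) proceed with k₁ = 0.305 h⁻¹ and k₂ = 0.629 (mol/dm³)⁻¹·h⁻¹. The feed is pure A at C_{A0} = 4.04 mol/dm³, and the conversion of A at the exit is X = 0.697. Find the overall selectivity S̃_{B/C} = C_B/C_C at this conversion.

C_A = C_{A0}(1−X) = 1.224 mol/dm³.
Along a PFR/batch, dC_B/dC_A = −r_B/(r_B+r_C) = −k₁/(k₁+k₂·C_A).
Integrating from C_{A0} to C_A: C_B = (0.305/0.629)·ln[(0.305+0.629·4.04)/(0.305+0.629·1.22)] = 0.4849·ln(2.846/1.075) = 0.4721 mol/dm³.
C_C = (C_{A0}−C_A)−C_B = 2.344 mol/dm³; S̃_{B/C} = 0.4721/2.344 = 0.201.

0.201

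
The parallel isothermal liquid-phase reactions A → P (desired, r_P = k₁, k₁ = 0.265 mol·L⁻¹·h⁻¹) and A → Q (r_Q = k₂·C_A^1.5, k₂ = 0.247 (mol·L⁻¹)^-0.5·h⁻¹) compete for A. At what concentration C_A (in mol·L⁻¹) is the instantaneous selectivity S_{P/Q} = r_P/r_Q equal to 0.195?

3.12 mol·L⁻¹

S_{P/Q} = (k₁/k₂)·C_A^-1.5 ⇒ C_A = (S·k₂/k₁)^(1/(-1.5)).
= (0.195×0.247/0.265)^(-0.6667) = (0.1818)^(-0.6667) = 3.12 mol·L⁻¹.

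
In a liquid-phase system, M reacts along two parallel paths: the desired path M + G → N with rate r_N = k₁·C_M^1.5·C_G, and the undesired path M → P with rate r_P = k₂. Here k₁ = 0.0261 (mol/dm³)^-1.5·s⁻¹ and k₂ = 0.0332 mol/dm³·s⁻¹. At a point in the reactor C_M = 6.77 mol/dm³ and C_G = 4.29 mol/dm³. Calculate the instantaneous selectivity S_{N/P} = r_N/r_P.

59.4

S_{N/P} = r_N/r_P = (k₁·C_M^1.5·C_G)/(k₂) = (k₁/k₂)·C_M^1.5·C_G.
= (0.0261×6.770^1.5×4.290) / (0.0332) = 1.972/0.03320 = 59.4.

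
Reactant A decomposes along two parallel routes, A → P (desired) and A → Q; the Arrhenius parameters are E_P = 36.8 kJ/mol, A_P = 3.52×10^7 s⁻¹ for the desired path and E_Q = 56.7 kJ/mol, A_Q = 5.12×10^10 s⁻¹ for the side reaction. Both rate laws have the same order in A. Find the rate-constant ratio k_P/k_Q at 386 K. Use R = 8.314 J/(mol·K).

0.339

k_P/k_Q = (A_P/A_Q)·exp[−(E_P−E_Q)/(RT)] = (A_P/A_Q)·exp[(E_Q−E_P)/(RT)].
(E_Q−E_P)/(RT) = (56.7−36.8)×10³/(8.314×386) = 19900/3209 = 6.201.
k_P/k_Q = (3.52×10^7/5.12×10^10)·exp(6.201) = 6.875×10^-4 × 493.2 = 0.339.
Since E_P < E_Q, lowering the temperature improves selectivity toward P.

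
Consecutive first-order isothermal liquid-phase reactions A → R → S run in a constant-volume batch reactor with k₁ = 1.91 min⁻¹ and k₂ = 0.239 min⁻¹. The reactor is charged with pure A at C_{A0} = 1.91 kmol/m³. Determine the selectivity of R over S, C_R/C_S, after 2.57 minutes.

For first-order series with pure A initially, C_R(t) = k₁C_{A0}/(k₂−k₁)·(e^(−k₁t) − e^(−k₂t)).
e^(−k₁t) = e^(−1.91×2.57) = e^(−4.909) = 0.007382; e^(−k₂t) = e^(−0.6142) = 0.5411.
C_R = 1.91×1.91/(0.239−1.91) × (0.007382−0.5411) = (-2.183)×(-0.5337) = 1.165 kmol/m³.
C_A = C_{A0}e^(−k₁t) = 0.01410 kmol/m³, so C_S = C_{A0}−C_A−C_R = 0.7308 kmol/m³; C_R/C_S = 1.59.

1.59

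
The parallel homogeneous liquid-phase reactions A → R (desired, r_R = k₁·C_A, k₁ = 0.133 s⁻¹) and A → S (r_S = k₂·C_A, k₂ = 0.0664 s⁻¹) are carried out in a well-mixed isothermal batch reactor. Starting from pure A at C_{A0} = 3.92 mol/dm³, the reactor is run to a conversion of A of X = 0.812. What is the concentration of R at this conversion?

C_A = C_{A0}(1−X) = 0.7370 mol/dm³.
Both paths are first order in A, so the instantaneous fraction to R is constant: dC_R/d(−C_A) = k₁/(k₁+k₂) = 0.6670.
C_R = 0.6670·(C_{A0}−C_A) = 0.6670×3.183 = 2.12 mol/dm³.

2.12 mol/dm³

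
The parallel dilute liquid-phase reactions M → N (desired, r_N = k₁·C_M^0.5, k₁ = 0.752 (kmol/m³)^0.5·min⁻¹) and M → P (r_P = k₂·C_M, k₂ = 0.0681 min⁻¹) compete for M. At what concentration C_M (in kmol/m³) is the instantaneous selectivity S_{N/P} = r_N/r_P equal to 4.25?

6.75 kmol/m³

S_{N/P} = (k₁/k₂)·C_M^-0.5 ⇒ C_M = (S·k₂/k₁)^(-2).
= (4.25×0.0681/0.752)^(-2) = (0.3849)^(-2) = 6.75 kmol/m³.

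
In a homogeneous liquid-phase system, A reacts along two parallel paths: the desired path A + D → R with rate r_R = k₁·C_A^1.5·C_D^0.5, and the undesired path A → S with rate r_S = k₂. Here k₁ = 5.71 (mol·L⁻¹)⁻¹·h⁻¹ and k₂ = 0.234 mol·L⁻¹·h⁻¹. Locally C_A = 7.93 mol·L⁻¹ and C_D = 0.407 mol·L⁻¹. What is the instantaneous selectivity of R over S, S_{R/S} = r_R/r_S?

S_{R/S} = r_R/r_S = (k₁·C_A^1.5·C_D^0.5)/(k₂) = (k₁/k₂)·C_A^1.5·C_D^0.5.
= (5.71×7.930^1.5×0.4070^0.5) / (0.234) = 81.35/0.2340 = 348.

348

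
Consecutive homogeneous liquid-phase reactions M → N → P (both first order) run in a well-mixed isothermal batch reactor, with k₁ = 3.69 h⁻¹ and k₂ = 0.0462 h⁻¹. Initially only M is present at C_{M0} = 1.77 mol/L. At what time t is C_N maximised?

1.20 h

The intermediate peaks when r₁ = r₂, i.e. k₁e^(−k₁t) = k₂e^(−k₂t), giving t_opt = ln(k₂/k₁)/(k₂−k₁).
= ln(0.0462/3.69)/(0.0462−3.69) = ln(0.01252)/-3.644 = -4.380/-3.644 = 1.20 h.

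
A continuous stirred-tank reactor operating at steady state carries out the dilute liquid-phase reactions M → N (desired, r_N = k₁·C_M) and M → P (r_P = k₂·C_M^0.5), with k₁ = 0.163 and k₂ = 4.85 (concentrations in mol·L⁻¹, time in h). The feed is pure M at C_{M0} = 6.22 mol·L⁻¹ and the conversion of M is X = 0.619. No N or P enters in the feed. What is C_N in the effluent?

0.189 mol·L⁻¹

Exit C_M = C_{M0}(1−X) = 6.22×0.381 = 2.370 mol·L⁻¹.
In a CSTR the entire volume is at exit conditions, so r_N = 0.163×2.370 = 0.3863 and r_P = 4.85×2.370^0.5 = 7.466.
Fraction of consumed M going to N: r_N/(r_N+r_P) = 0.04919.
C_N = 0.04919·C_{M0}·X = 0.04919×6.22×0.619 = 0.189 mol·L⁻¹.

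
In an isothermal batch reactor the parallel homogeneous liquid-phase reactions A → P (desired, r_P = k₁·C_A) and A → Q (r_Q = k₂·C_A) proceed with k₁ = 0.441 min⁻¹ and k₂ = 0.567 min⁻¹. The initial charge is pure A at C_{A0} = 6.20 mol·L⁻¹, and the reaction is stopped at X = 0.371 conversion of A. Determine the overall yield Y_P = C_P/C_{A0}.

C_A = C_{A0}(1−X) = 3.900 mol·L⁻¹.
Both paths are first order in A, so the instantaneous fraction to P is constant: dC_P/d(−C_A) = k₁/(k₁+k₂) = 0.4375.
C_P = 0.4375·(C_{A0}−C_A) = 0.4375×2.300 = 1.01 mol·L⁻¹.
Y_P = C_P/C_{A0} = 1.006/6.20 = 0.162.

0.162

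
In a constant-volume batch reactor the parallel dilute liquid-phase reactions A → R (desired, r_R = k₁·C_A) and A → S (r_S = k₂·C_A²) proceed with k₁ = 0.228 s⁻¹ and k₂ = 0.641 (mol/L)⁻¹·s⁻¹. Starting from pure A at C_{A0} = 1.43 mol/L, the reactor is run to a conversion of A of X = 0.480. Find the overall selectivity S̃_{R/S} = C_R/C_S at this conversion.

0.336

C_A = C_{A0}(1−X) = 0.7436 mol/L.
Along a PFR/batch, dC_R/dC_A = −r_R/(r_R+r_S) = −k₁/(k₁+k₂·C_A).
Integrating from C_{A0} to C_A: C_R = (0.228/0.641)·ln[(0.228+0.641·1.43)/(0.228+0.641·0.744)] = 0.3557·ln(1.145/0.7046) = 0.1726 mol/L.
C_S = (C_{A0}−C_A)−C_R = 0.5138 mol/L; S̃_{R/S} = 0.1726/0.5138 = 0.336.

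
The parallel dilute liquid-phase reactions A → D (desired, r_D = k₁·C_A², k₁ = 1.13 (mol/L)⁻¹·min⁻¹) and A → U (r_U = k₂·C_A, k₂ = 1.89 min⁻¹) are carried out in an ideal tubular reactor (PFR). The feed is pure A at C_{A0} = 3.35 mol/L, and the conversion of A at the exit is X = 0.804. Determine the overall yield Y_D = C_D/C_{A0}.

C_A = C_{A0}(1−X) = 0.6566 mol/L.
Along a PFR/batch, dC_U/dC_A = −r_U/(r_D+r_U) = −k₂/(k₂+k₁·C_A).
Integrating from C_{A0} to C_A: C_U = (1.89/1.13)·ln[(1.89+1.13·3.35)/(1.89+1.13·0.657)] = 1.673·ln(5.675/2.632) = 1.285 mol/L.
Then C_D = (C_{A0}−C_A) − C_U = 2.693 − 1.285 = 1.408 mol/L.
Y_D = C_D/C_{A0} = 1.408/3.35 = 0.420.

0.420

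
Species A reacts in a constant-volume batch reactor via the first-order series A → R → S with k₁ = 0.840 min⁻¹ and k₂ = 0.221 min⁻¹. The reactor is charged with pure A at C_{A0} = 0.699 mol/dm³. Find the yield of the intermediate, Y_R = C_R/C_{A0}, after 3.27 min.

Solving the coupled first-order balances gives C_R(t) = [k₁/(k₂−k₁)]·C_{A0}·(e^(−k₁t) − e^(−k₂t)).
e^(−k₁t) = e^(−0.840×3.27) = e^(−2.747) = 0.06413; e^(−k₂t) = e^(−0.7227) = 0.4855.
C_R = 0.840×0.699/(0.221−0.840) × (0.06413−0.4855) = (-0.9486)×(-0.4213) = 0.3996 mol/dm³.
Y_R = C_R/C_{A0} = 0.3996/0.699 = 0.572.

0.572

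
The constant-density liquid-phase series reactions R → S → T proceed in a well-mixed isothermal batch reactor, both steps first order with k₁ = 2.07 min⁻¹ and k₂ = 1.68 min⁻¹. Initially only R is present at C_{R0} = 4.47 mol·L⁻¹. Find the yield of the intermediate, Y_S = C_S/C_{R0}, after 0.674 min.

0.395

For first-order series with pure R initially, C_S(t) = k₁C_{R0}/(k₂−k₁)·(e^(−k₁t) − e^(−k₂t)).
e^(−k₁t) = e^(−2.07×0.674) = e^(−1.395) = 0.2478; e^(−k₂t) = e^(−1.132) = 0.3223.
C_S = 2.07×4.47/(1.68−2.07) × (0.2478−0.3223) = (-23.73)×(-0.07450) = 1.767 mol·L⁻¹.
Y_S = C_S/C_{R0} = 1.767/4.47 = 0.395.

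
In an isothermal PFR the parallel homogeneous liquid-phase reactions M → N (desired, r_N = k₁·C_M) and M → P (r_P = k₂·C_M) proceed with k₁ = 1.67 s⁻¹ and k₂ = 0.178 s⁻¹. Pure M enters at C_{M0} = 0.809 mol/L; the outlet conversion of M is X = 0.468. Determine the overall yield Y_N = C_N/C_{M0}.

C_M = C_{M0}(1−X) = 0.4304 mol/L.
Both paths are first order in M, so the instantaneous fraction to N is constant: dC_N/d(−C_M) = k₁/(k₁+k₂) = 0.9037.
C_N = 0.9037·(C_{M0}−C_M) = 0.9037×0.3786 = 0.342 mol/L.
Y_N = C_N/C_{M0} = 0.3421/0.809 = 0.423.

0.423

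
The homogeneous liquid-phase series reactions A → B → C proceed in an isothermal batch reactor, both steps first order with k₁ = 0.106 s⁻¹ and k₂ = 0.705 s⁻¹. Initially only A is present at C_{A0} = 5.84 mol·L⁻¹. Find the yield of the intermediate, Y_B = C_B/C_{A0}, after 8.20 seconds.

Solving the coupled first-order balances gives C_B(t) = [k₁/(k₂−k₁)]·C_{A0}·(e^(−k₁t) − e^(−k₂t)).
e^(−k₁t) = e^(−0.106×8.20) = e^(−0.8692) = 0.4193; e^(−k₂t) = e^(−5.781) = 0.003086.
C_B = 0.106×5.84/(0.705−0.106) × (0.4193−0.003086) = 1.033×0.4162 = 0.4301 mol·L⁻¹.
Y_B = C_B/C_{A0} = 0.4301/5.84 = 0.0737.

0.0737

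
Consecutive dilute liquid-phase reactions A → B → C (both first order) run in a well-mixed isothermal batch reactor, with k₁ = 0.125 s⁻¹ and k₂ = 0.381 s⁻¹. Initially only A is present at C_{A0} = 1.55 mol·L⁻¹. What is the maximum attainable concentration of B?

0.295 mol·L⁻¹

At the optimum, C_{B,max}/C_{A0} = (k₁/k₂)^[k₂/(k₂−k₁)].
= (0.125/0.381)^(0.381/(0.381−0.125)) = (0.3281)^(1.488) = 0.1904.
C_{B,max} = 0.1904×1.55 = 0.295 mol·L⁻¹.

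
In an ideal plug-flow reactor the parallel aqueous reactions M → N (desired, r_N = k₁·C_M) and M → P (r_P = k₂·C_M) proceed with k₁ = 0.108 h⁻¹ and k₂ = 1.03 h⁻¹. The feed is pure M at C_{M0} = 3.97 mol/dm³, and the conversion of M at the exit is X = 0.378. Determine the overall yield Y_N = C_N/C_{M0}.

C_M = C_{M0}(1−X) = 2.469 mol/dm³.
Both paths are first order in M, so the instantaneous fraction to N is constant: dC_N/d(−C_M) = k₁/(k₁+k₂) = 0.09490.
C_N = 0.09490·(C_{M0}−C_M) = 0.09490×1.501 = 0.142 mol/dm³.
Y_N = C_N/C_{M0} = 0.1424/3.97 = 0.0359.

0.0359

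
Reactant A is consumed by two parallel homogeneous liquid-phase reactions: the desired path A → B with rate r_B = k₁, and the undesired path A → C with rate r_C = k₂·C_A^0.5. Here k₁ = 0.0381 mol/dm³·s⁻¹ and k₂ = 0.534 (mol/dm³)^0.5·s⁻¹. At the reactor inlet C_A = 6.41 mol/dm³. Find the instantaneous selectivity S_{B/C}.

0.0282

S_{B/C} = r_B/r_C = (k₁)/(k₂·C_A^0.5) = (k₁/k₂)·C_A^-0.5.
= (0.0381) / (0.534×6.410^0.5) = 0.03810/1.352 = 0.0282.
The undesired path is higher order in A, so low C_A (CSTR or dilute feed) favours B.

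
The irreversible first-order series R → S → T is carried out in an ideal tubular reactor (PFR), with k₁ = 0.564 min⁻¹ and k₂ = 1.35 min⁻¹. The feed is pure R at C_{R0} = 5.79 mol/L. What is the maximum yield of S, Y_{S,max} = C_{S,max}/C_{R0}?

At the optimum, C_{S,max}/C_{R0} = (k₁/k₂)^[k₂/(k₂−k₁)].
= (0.564/1.35)^(1.35/(1.35−0.564)) = (0.4178)^(1.718) = 0.2233.

0.223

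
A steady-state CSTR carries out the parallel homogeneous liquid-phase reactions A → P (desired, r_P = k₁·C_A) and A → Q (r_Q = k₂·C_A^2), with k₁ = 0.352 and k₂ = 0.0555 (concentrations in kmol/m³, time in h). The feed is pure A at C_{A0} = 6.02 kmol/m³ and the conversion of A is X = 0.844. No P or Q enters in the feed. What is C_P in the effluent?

Exit C_A = C_{A0}(1−X) = 6.02×0.156 = 0.9391 kmol/m³.
In a CSTR the entire volume is at exit conditions, so r_P = 0.352×0.9391 = 0.3306 and r_Q = 0.0555×0.9391^2 = 0.04895.
Fraction of consumed A going to P: r_P/(r_P+r_Q) = 0.8710.
C_P = 0.8710·C_{A0}·X = 0.8710×6.02×0.844 = 4.43 kmol/m³.

4.43 kmol/m³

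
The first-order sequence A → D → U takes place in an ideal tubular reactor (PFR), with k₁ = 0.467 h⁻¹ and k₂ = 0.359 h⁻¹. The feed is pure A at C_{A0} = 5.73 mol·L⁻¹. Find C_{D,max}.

Evaluating C_D at τ_opt = ln(k₂/k₁)/(k₂−k₁) gives C_{D,max}/C_{A0} = (k₁/k₂)^[k₂/(k₂−k₁)].
= (0.467/0.359)^(0.359/(0.359−0.467)) = (1.301)^(-3.324) = 0.4172.
C_{D,max} = 0.4172×5.73 = 2.39 mol·L⁻¹.

2.39 mol·L⁻¹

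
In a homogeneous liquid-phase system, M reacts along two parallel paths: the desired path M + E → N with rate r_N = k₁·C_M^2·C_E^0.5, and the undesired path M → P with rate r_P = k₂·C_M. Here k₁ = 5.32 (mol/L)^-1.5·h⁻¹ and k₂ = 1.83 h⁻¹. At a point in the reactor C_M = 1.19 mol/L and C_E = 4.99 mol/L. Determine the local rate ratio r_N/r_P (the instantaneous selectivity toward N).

S_{N/P} = r_N/r_P = (k₁·C_M^2·C_E^0.5)/(k₂·C_M) = (k₁/k₂)·C_M·C_E^0.5.
= (5.32×1.190^2×4.990^0.5) / (1.83×1.190) = 16.83/2.178 = 7.73.
Since the desired path is higher order in M, keeping C_M high (PFR or concentrated feed) favours N.

7.73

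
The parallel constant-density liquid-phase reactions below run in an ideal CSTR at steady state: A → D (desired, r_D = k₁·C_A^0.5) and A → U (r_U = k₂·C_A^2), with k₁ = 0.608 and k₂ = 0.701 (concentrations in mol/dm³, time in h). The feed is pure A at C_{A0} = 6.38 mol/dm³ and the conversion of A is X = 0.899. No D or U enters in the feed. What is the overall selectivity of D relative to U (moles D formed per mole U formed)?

Exit C_A = C_{A0}(1−X) = 6.38×0.101 = 0.6444 mol/dm³.
Rates in a CSTR are evaluated at the outlet concentration: r_D = 0.608×0.6444^0.5 = 0.4881, r_U = 0.701×0.6444^2 = 0.2911.
Overall selectivity = C_D/C_U = r_Dτ/(r_Uτ) = r_D/r_U = 1.68.

1.68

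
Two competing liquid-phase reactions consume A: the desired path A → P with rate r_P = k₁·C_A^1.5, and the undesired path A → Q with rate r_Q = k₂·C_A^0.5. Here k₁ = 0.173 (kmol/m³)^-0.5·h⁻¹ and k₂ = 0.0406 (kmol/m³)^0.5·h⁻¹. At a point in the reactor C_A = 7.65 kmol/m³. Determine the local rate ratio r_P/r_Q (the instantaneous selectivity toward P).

S_{P/Q} = r_P/r_Q = (k₁·C_A^1.5)/(k₂·C_A^0.5) = (k₁/k₂)·C_A.
= (0.173×7.650^1.5) / (0.0406×7.650^0.5) = 3.660/0.1123 = 32.6.
Since the desired path is higher order in A, keeping C_A high (PFR or concentrated feed) favours P.

32.6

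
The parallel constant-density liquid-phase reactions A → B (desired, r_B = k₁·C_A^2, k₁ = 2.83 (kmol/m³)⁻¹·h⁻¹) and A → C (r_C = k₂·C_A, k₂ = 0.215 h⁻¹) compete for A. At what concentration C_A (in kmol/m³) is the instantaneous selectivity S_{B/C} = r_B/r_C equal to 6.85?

S_{B/C} = (k₁/k₂)·C_A ⇒ C_A = S·k₂/k₁.
= 6.85×0.215/2.83 = 0.520 kmol/m³.

0.520 kmol/m³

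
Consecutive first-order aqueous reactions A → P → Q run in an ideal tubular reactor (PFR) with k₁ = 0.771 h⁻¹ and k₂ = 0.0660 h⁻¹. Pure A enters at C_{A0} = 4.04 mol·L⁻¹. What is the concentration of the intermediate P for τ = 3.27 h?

3.21 mol·L⁻¹

For first-order series with pure A initially, C_P(τ) = k₁C_{A0}/(k₂−k₁)·(e^(−k₁τ) − e^(−k₂τ)).
e^(−k₁τ) = e^(−0.771×3.27) = e^(−2.521) = 0.08037; e^(−k₂τ) = e^(−0.2158) = 0.8059.
C_P = 0.771×4.04/(0.0660−0.771) × (0.08037−0.8059) = (-4.418)×(-0.7255) = 3.205 mol·L⁻¹.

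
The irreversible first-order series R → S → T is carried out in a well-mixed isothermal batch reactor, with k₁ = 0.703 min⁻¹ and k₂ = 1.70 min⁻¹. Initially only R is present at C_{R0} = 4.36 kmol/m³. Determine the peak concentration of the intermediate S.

0.967 kmol/m³

For a first-order series the maximum intermediate yield is C_{S,max}/C_{R0} = (k₁/k₂)^[k₂/(k₂−k₁)].
= (0.703/1.70)^(1.70/(1.70−0.703)) = (0.4135)^(1.705) = 0.2219.
C_{S,max} = 0.2219×4.36 = 0.967 kmol/m³.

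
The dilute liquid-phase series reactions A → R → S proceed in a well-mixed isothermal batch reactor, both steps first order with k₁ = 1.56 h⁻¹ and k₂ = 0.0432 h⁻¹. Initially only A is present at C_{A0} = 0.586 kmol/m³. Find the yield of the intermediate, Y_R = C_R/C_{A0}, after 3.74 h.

For first-order series with pure A initially, C_R(t) = k₁C_{A0}/(k₂−k₁)·(e^(−k₁t) − e^(−k₂t)).
e^(−k₁t) = e^(−1.56×3.74) = e^(−5.834) = 0.002925; e^(−k₂t) = e^(−0.1616) = 0.8508.
C_R = 1.56×0.586/(0.0432−1.56) × (0.002925−0.8508) = (-0.6027)×(-0.8479) = 0.5110 kmol/m³.
Y_R = C_R/C_{A0} = 0.5110/0.586 = 0.872.

0.872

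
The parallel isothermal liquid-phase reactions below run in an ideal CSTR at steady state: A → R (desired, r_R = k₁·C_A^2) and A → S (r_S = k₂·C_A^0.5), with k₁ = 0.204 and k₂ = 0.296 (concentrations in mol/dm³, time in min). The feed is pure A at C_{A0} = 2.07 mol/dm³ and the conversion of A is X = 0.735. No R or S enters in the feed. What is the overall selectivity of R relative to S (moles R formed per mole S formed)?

Exit C_A = C_{A0}(1−X) = 2.07×0.265 = 0.5485 mol/dm³.
In a CSTR the entire volume is at exit conditions, so r_R = 0.204×0.5485^2 = 0.06139 and r_S = 0.296×0.5485^0.5 = 0.2192.
Overall selectivity = C_R/C_S = r_Rτ/(r_Sτ) = r_R/r_S = 0.280.

0.280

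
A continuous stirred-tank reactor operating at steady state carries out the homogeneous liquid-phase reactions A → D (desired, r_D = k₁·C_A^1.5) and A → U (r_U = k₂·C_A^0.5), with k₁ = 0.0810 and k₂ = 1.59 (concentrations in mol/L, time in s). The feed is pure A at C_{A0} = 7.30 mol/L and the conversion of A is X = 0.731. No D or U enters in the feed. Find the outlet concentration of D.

Exit C_A = C_{A0}(1−X) = 7.30×0.269 = 1.964 mol/L.
Rates in a CSTR are evaluated at the outlet concentration: r_D = 0.0810×1.964^1.5 = 0.2229, r_U = 1.59×1.964^0.5 = 2.228.
Fraction of consumed A going to D: r_D/(r_D+r_U) = 0.09094.
C_D = 0.09094·C_{A0}·X = 0.09094×7.30×0.731 = 0.485 mol/L.

0.485 mol/L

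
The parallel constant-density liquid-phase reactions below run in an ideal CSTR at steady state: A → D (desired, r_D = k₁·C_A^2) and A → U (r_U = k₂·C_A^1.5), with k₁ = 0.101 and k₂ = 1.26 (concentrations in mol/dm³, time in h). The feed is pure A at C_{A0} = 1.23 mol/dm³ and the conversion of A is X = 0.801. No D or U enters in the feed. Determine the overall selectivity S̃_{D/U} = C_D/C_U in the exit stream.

Exit C_A = C_{A0}(1−X) = 1.23×0.199 = 0.2448 mol/dm³.
A CSTR operates uniformly at the exit composition, giving r_D = 0.006051 and r_U = 0.1526 (each k·C_A^n at C_A = 0.2448).
Overall selectivity = C_D/C_U = r_Dτ/(r_Uτ) = r_D/r_U = 0.0397.

0.0397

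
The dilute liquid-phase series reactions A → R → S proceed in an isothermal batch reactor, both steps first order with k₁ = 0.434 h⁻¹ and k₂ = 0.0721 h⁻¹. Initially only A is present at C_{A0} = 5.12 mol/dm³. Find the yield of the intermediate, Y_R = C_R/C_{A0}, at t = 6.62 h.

0.676

Solving the coupled first-order balances gives C_R(t) = [k₁/(k₂−k₁)]·C_{A0}·(e^(−k₁t) − e^(−k₂t)).
e^(−k₁t) = e^(−0.434×6.62) = e^(−2.873) = 0.05652; e^(−k₂t) = e^(−0.4773) = 0.6205.
C_R = 0.434×5.12/(0.0721−0.434) × (0.05652−0.6205) = (-6.140)×(-0.5639) = 3.463 mol/dm³.
Y_R = C_R/C_{A0} = 3.463/5.12 = 0.676.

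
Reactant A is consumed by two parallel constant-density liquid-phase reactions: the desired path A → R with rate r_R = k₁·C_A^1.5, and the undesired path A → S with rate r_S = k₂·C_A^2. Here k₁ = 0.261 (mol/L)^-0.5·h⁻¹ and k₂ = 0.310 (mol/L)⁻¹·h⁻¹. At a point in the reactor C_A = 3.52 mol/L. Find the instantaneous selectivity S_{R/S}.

S_{R/S} = r_R/r_S = (k₁·C_A^1.5)/(k₂·C_A^2) = (k₁/k₂)·C_A^-0.5.
= (0.261×3.520^1.5) / (0.310×3.520^2) = 1.724/3.841 = 0.449.

0.449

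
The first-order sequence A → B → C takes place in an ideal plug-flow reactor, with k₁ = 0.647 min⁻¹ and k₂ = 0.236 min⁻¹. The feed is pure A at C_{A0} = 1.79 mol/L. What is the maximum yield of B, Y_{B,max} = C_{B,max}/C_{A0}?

0.560

For a first-order series the maximum intermediate yield is C_{B,max}/C_{A0} = (k₁/k₂)^[k₂/(k₂−k₁)].
= (0.647/0.236)^(0.236/(0.236−0.647)) = (2.742)^(-0.5742) = 0.5604.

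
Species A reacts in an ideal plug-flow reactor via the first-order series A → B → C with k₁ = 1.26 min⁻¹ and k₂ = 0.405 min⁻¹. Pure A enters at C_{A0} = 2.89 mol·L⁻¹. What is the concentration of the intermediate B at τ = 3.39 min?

For first-order series with pure A initially, C_B(τ) = k₁C_{A0}/(k₂−k₁)·(e^(−k₁τ) − e^(−k₂τ)).
e^(−k₁τ) = e^(−1.26×3.39) = e^(−4.271) = 0.01396; e^(−k₂τ) = e^(−1.373) = 0.2534.
C_B = 1.26×2.89/(0.405−1.26) × (0.01396−0.2534) = (-4.259)×(-0.2394) = 1.020 mol·L⁻¹.

1.02 mol·L⁻¹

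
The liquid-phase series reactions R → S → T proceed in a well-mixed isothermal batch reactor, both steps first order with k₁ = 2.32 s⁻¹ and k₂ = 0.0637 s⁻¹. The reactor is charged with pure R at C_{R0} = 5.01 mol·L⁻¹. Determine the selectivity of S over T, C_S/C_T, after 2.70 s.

The intermediate concentration in a first-order A→B→C sequence is C_S = k₁C_{R0}(e^(−k₁t) − e^(−k₂t))/(k₂−k₁).
e^(−k₁t) = e^(−2.32×2.70) = e^(−6.264) = 0.001904; e^(−k₂t) = e^(−0.1720) = 0.8420.
C_S = 2.32×5.01/(0.0637−2.32) × (0.001904−0.8420) = (-5.151)×(-0.8401) = 4.328 mol·L⁻¹.
C_R = C_{R0}e^(−k₁t) = 0.009537 mol·L⁻¹, so C_T = C_{R0}−C_R−C_S = 0.6728 mol·L⁻¹; C_S/C_T = 6.43.

6.43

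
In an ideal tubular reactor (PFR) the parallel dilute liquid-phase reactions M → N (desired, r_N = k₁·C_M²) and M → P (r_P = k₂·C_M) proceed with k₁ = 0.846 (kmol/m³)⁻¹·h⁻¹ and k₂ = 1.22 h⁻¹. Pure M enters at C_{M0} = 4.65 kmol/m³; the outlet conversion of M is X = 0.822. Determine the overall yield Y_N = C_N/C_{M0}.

C_M = C_{M0}(1−X) = 0.8277 kmol/m³.
Along a PFR/batch, dC_P/dC_M = −r_P/(r_N+r_P) = −k₂/(k₂+k₁·C_M).
Integrating from C_{M0} to C_M: C_P = (1.22/0.846)·ln[(1.22+0.846·4.65)/(1.22+0.846·0.828)] = 1.442·ln(5.154/1.920) = 1.424 kmol/m³.
Then C_N = (C_{M0}−C_M) − C_P = 3.822 − 1.424 = 2.399 kmol/m³.
Y_N = C_N/C_{M0} = 2.399/4.65 = 0.516.

0.516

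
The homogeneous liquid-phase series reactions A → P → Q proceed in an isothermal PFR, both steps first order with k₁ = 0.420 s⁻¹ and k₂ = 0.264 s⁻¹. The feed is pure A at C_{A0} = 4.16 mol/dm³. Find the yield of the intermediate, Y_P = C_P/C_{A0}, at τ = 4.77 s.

Solving the coupled first-order balances gives C_P(τ) = [k₁/(k₂−k₁)]·C_{A0}·(e^(−k₁τ) − e^(−k₂τ)).
e^(−k₁τ) = e^(−0.420×4.77) = e^(−2.003) = 0.1349; e^(−k₂τ) = e^(−1.259) = 0.2839.
C_P = 0.420×4.16/(0.264−0.420) × (0.1349−0.2839) = (-11.20)×(-0.1490) = 1.669 mol/dm³.
Y_P = C_P/C_{A0} = 1.669/4.16 = 0.401.

0.401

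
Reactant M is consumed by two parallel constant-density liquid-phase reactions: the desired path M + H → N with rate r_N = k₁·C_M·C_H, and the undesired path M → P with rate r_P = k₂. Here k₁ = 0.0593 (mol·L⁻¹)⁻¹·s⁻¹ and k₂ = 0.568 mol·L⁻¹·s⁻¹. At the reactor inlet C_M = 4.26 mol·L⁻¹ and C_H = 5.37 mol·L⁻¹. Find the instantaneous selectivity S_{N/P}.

2.39

S_{N/P} = r_N/r_P = (k₁·C_M·C_H)/(k₂) = (k₁/k₂)·C_M·C_H.
= (0.0593×4.260×5.370) / (0.568) = 1.357/0.5680 = 2.39.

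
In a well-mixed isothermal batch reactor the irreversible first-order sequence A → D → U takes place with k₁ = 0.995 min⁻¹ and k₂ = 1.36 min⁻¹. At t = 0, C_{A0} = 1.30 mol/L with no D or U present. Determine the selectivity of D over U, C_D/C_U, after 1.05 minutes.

Solving the coupled first-order balances gives C_D(t) = [k₁/(k₂−k₁)]·C_{A0}·(e^(−k₁t) − e^(−k₂t)).
e^(−k₁t) = e^(−0.995×1.05) = e^(−1.045) = 0.3518; e^(−k₂t) = e^(−1.428) = 0.2398.
C_D = 0.995×1.30/(1.36−0.995) × (0.3518−0.2398) = 3.544×0.1120 = 0.3969 mol/L.
C_A = C_{A0}e^(−k₁t) = 0.4573 mol/L, so C_U = C_{A0}−C_A−C_D = 0.4458 mol/L; C_D/C_U = 0.890.

0.890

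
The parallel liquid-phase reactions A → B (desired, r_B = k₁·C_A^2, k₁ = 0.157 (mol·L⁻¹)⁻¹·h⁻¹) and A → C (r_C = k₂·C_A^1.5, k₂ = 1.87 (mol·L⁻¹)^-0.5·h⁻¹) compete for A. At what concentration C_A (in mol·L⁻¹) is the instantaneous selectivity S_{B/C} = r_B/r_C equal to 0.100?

S_{B/C} = (k₁/k₂)·C_A^0.5 ⇒ C_A = (S·k₂/k₁)^(2).
= (0.100×1.87/0.157)^(2) = (1.191)^(2) = 1.42 mol·L⁻¹.

1.42 mol·L⁻¹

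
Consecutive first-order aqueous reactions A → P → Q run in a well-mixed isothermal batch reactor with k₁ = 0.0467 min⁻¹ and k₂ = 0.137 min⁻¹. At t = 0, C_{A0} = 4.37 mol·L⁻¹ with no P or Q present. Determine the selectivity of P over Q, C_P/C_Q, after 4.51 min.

2.82

The intermediate concentration in a first-order A→B→C sequence is C_P = k₁C_{A0}(e^(−k₁t) − e^(−k₂t))/(k₂−k₁).
e^(−k₁t) = e^(−0.0467×4.51) = e^(−0.2106) = 0.8101; e^(−k₂t) = e^(−0.6179) = 0.5391.
C_P = 0.0467×4.37/(0.137−0.0467) × (0.8101−0.5391) = 2.260×0.2710 = 0.6124 mol·L⁻¹.
C_A = C_{A0}e^(−k₁t) = 3.540 mol·L⁻¹, so C_Q = C_{A0}−C_A−C_P = 0.2175 mol·L⁻¹; C_P/C_Q = 2.82.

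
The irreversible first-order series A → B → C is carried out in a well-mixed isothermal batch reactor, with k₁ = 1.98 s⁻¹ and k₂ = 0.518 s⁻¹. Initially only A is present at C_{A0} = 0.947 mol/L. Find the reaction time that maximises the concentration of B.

0.917 s

The intermediate peaks when r₁ = r₂, i.e. k₁e^(−k₁t) = k₂e^(−k₂t), giving t_opt = ln(k₂/k₁)/(k₂−k₁).
= ln(0.518/1.98)/(0.518−1.98) = ln(0.2616)/-1.462 = -1.341/-1.462 = 0.917 s.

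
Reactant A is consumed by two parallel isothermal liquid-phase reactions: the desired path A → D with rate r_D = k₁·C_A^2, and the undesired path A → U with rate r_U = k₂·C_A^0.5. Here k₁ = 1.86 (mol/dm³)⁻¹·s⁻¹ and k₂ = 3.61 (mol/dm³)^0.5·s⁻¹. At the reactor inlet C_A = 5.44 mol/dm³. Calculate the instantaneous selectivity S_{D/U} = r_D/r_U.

S_{D/U} = r_D/r_U = (k₁·C_A^2)/(k₂·C_A^0.5) = (k₁/k₂)·C_A^1.5.
= (1.86×5.440^2) / (3.61×5.440^0.5) = 55.04/8.420 = 6.54.
Since the desired path is higher order in A, keeping C_A high (PFR or concentrated feed) favours D.

6.54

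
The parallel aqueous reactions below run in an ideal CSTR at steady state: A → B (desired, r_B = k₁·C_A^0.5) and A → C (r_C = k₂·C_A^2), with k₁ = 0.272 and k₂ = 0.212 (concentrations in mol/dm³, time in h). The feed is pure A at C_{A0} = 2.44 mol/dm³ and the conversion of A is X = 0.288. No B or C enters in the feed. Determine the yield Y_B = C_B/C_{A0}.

0.103

Exit C_A = C_{A0}(1−X) = 2.44×0.712 = 1.737 mol/dm³.
Rates in a CSTR are evaluated at the outlet concentration: r_B = 0.272×1.737^0.5 = 0.3585, r_C = 0.212×1.737^2 = 0.6398.
Fraction of consumed A going to B: r_B/(r_B+r_C) = 0.3591.
C_B = 0.3591·C_{A0}·X = 0.3591×2.44×0.288 = 0.252 mol/dm³; Y_B = C_B/C_{A0} = 0.103.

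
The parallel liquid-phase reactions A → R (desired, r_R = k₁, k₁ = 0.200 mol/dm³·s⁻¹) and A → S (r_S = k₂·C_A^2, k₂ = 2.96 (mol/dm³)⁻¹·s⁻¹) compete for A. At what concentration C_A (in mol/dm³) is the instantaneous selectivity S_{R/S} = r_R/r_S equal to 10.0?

0.0822 mol/dm³

S_{R/S} = (k₁/k₂)·C_A^-2 ⇒ C_A = (S·k₂/k₁)^(-0.5).
= (10.0×2.96/0.200)^(-0.5) = (148.0)^(-0.5) = 0.0822 mol/dm³.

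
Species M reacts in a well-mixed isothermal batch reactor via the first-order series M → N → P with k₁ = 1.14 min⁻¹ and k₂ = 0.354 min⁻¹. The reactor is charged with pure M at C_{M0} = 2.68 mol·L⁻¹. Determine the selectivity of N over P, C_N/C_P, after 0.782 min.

5.94

For first-order series with pure M initially, C_N(t) = k₁C_{M0}/(k₂−k₁)·(e^(−k₁t) − e^(−k₂t)).
e^(−k₁t) = e^(−1.14×0.782) = e^(−0.8915) = 0.4100; e^(−k₂t) = e^(−0.2768) = 0.7582.
C_N = 1.14×2.68/(0.354−1.14) × (0.4100−0.7582) = (-3.887)×(-0.3481) = 1.353 mol·L⁻¹.
C_M = C_{M0}e^(−k₁t) = 1.099 mol·L⁻¹, so C_P = C_{M0}−C_M−C_N = 0.2279 mol·L⁻¹; C_N/C_P = 5.94.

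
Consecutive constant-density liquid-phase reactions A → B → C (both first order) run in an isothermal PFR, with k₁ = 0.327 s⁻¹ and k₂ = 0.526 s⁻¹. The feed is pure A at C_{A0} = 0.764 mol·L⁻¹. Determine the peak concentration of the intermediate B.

For a first-order series the maximum intermediate yield is C_{B,max}/C_{A0} = (k₁/k₂)^[k₂/(k₂−k₁)].
= (0.327/0.526)^(0.526/(0.526−0.327)) = (0.6217)^(2.643) = 0.2847.
C_{B,max} = 0.2847×0.764 = 0.217 mol·L⁻¹.

0.217 mol·L⁻¹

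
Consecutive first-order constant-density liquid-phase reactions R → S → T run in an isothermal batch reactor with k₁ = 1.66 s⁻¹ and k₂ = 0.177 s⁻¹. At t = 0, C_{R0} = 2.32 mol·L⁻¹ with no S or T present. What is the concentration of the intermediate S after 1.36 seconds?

1.77 mol·L⁻¹

For first-order series with pure R initially, C_S(t) = k₁C_{R0}/(k₂−k₁)·(e^(−k₁t) − e^(−k₂t)).
e^(−k₁t) = e^(−1.66×1.36) = e^(−2.258) = 0.1046; e^(−k₂t) = e^(−0.2407) = 0.7861.
C_S = 1.66×2.32/(0.177−1.66) × (0.1046−0.7861) = (-2.597)×(-0.6815) = 1.770 mol·L⁻¹.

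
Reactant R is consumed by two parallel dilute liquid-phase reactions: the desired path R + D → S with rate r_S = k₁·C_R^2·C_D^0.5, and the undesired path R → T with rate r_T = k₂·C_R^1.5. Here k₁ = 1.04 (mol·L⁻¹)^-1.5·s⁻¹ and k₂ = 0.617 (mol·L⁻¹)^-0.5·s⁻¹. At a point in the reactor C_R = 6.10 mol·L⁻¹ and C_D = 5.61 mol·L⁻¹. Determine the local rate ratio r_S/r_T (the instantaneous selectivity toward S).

S_{S/T} = r_S/r_T = (k₁·C_R^2·C_D^0.5)/(k₂·C_R^1.5) = (k₁/k₂)·C_R^0.5·C_D^0.5.
= (1.04×6.100^2×5.610^0.5) / (0.617×6.100^1.5) = 91.66/9.296 = 9.86.

9.86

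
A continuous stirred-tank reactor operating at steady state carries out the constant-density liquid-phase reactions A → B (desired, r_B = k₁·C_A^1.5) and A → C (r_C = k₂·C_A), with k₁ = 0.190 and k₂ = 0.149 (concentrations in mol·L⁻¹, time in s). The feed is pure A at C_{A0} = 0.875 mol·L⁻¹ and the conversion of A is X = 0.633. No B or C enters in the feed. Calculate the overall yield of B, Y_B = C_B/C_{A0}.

0.266

Exit C_A = C_{A0}(1−X) = 0.875×0.367 = 0.3211 mol·L⁻¹.
Rates in a CSTR are evaluated at the outlet concentration: r_B = 0.190×0.3211^1.5 = 0.03458, r_C = 0.149×0.3211 = 0.04785.
Fraction of consumed A going to B: r_B/(r_B+r_C) = 0.4195.
C_B = 0.4195·C_{A0}·X = 0.4195×0.875×0.633 = 0.232 mol·L⁻¹; Y_B = C_B/C_{A0} = 0.266.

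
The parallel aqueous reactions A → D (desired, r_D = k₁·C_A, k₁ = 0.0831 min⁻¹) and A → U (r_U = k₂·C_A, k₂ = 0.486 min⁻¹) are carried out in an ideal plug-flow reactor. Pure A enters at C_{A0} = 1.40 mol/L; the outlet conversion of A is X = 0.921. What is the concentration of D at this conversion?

C_A = C_{A0}(1−X) = 0.1106 mol/L.
Both paths are first order in A, so the instantaneous fraction to D is constant: dC_D/d(−C_A) = k₁/(k₁+k₂) = 0.1460.
C_D = 0.1460·(C_{A0}−C_A) = 0.1460×1.289 = 0.188 mol/L.

0.188 mol/L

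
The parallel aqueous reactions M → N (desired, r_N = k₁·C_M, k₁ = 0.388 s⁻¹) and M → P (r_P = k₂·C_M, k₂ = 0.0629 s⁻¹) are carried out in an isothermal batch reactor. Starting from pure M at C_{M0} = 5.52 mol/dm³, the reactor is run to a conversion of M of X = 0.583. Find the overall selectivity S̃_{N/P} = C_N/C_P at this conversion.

6.17

C_M = C_{M0}(1−X) = 2.302 mol/dm³.
Both paths are first order in M, so the instantaneous fraction to N is constant: dC_N/d(−C_M) = k₁/(k₁+k₂) = 0.8605.
C_N = 0.8605·(C_{M0}−C_M) = 0.8605×3.218 = 2.77 mol/dm³.
C_P = (C_{M0}−C_M)−C_N = 0.4489 mol/dm³; S̃_{N/P} = 2.769/0.4489 = 6.17.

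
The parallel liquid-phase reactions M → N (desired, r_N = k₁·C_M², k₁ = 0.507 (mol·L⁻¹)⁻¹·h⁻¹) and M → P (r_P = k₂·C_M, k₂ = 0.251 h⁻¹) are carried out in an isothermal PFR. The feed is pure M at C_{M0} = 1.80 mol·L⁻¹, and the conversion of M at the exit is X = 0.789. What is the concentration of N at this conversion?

0.943 mol·L⁻¹

C_M = C_{M0}(1−X) = 0.3798 mol·L⁻¹.
Along a PFR/batch, dC_P/dC_M = −r_P/(r_N+r_P) = −k₂/(k₂+k₁·C_M).
Integrating from C_{M0} to C_M: C_P = (0.251/0.507)·ln[(0.251+0.507·1.80)/(0.251+0.507·0.380)] = 0.4951·ln(1.164/0.4436) = 0.4775 mol·L⁻¹.
Then C_N = (C_{M0}−C_M) − C_P = 1.420 − 0.4775 = 0.9427 mol·L⁻¹.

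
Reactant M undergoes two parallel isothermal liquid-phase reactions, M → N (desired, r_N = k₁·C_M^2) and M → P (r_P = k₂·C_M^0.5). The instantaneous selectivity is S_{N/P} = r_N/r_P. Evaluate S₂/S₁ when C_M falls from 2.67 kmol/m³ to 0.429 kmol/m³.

0.0644

S_{N/P} = (k₁/k₂)·C_M^1.5, so S₂/S₁ = (C_{M,2}/C_{M,1})^1.5.
= (0.429/2.67)^1.5 = (0.1607)^1.5 = 0.0644.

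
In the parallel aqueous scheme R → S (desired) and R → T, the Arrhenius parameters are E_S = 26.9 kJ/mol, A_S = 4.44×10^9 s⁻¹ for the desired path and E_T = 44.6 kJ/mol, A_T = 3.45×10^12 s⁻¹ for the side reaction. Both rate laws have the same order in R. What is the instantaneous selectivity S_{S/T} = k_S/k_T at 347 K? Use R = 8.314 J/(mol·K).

With equal orders, S_{S/T} = k_S/k_T = (A_S/A_T)·exp[(E_T−E_S)/(RT)].
(E_T−E_S)/(RT) = (44.6−26.9)×10³/(8.314×347) = 17700/2885 = 6.135.
k_S/k_T = (4.44×10^9/3.45×10^12)·exp(6.135) = 0.001287 × 461.9 = 0.594.
Since E_S < E_T, lowering the temperature improves selectivity toward S.

0.594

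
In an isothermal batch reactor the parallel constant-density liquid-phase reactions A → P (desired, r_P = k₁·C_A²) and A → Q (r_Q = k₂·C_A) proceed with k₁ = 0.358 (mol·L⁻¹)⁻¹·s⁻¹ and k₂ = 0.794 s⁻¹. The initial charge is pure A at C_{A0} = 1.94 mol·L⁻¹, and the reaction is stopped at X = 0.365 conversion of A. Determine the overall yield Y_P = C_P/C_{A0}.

C_A = C_{A0}(1−X) = 1.232 mol·L⁻¹.
Along a PFR/batch, dC_Q/dC_A = −r_Q/(r_P+r_Q) = −k₂/(k₂+k₁·C_A).
Integrating from C_{A0} to C_A: C_Q = (0.794/0.358)·ln[(0.794+0.358·1.94)/(0.794+0.358·1.23)] = 2.218·ln(1.489/1.235) = 0.4141 mol·L⁻¹.
Then C_P = (C_{A0}−C_A) − C_Q = 0.7081 − 0.4141 = 0.2940 mol·L⁻¹.
Y_P = C_P/C_{A0} = 0.2940/1.94 = 0.152.

0.152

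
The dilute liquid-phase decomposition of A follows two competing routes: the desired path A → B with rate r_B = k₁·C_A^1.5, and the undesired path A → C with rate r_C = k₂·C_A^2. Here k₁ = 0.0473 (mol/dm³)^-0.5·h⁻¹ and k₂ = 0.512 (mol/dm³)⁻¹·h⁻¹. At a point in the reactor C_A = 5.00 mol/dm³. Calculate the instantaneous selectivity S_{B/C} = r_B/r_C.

0.0413

S_{B/C} = r_B/r_C = (k₁·C_A^1.5)/(k₂·C_A^2) = (k₁/k₂)·C_A^-0.5.
= (0.0473×5.000^1.5) / (0.512×5.000^2) = 0.5288/12.80 = 0.0413.
The undesired path is higher order in A, so low C_A (CSTR or dilute feed) favours B.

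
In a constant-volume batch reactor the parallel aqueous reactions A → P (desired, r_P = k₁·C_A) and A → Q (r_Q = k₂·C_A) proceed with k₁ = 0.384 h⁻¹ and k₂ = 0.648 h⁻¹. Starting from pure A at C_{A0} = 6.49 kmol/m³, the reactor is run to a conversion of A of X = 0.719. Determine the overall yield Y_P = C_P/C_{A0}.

0.268

C_A = C_{A0}(1−X) = 1.824 kmol/m³.
Both paths are first order in A, so the instantaneous fraction to P is constant: dC_P/d(−C_A) = k₁/(k₁+k₂) = 0.3721.
C_P = 0.3721·(C_{A0}−C_A) = 0.3721×4.666 = 1.74 kmol/m³.
Y_P = C_P/C_{A0} = 1.736/6.49 = 0.268.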